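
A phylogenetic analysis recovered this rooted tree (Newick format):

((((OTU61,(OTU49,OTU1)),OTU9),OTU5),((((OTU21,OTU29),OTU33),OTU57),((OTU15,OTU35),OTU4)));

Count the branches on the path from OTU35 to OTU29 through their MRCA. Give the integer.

The MRCA of OTU35 and OTU29 is the node subtending ((((OTU21,OTU29),OTU33),OTU57),((OTU15,OTU35),OTU4)).
From OTU35 up to that node: 3 branches. From OTU29 up to the same node: 4 branches. Total: 3 + 4 = 7.

7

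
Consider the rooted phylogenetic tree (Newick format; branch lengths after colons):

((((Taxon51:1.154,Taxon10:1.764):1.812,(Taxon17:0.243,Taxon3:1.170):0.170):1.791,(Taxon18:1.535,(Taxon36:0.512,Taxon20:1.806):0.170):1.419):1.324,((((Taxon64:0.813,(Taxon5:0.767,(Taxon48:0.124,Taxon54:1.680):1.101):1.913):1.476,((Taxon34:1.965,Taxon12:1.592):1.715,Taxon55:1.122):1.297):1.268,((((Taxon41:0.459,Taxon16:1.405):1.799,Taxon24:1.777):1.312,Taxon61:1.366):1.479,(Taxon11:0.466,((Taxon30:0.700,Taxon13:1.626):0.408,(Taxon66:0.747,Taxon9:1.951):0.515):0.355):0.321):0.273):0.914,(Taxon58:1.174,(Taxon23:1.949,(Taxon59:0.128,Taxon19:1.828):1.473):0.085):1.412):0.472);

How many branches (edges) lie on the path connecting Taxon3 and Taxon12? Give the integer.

The MRCA of Taxon3 and Taxon12 is the root of the tree.
From Taxon3 up to that node: 4 branches. From Taxon12 up to the same node: 6 branches. Total: 4 + 6 = 10.

10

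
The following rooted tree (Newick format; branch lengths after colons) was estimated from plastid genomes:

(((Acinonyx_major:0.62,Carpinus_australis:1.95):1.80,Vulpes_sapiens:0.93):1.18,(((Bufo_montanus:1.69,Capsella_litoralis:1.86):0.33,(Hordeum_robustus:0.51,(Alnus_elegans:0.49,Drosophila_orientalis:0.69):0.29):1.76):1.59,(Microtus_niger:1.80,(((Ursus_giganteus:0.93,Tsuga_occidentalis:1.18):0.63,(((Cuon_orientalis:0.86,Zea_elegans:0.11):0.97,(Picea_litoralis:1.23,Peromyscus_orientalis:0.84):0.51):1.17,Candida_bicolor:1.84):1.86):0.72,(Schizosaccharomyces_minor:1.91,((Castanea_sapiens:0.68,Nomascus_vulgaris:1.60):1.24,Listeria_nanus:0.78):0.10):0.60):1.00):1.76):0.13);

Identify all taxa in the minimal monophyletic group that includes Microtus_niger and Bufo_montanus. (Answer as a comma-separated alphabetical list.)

Alnus_elegans, Bufo_montanus, Candida_bicolor, Capsella_litoralis, Castanea_sapiens, Cuon_orientalis, Drosophila_orientalis, Hordeum_robustus, Listeria_nanus, Microtus_niger, Nomascus_vulgaris, Peromyscus_orientalis, Picea_litoralis, Schizosaccharomyces_minor, Tsuga_occidentalis, Ursus_giganteus, Zea_elegans

Tracing Microtus_niger: it sits inside (Microtus_niger,(((Ursus_giganteus,Tsuga_occidentalis),(((Cuon_orientalis,Zea_elegans),(Picea_litoralis,Peromyscus_orientalis)),Candida_bicolor)),(Schizosaccharomyces_minor,((Castanea_sapiens,Nomascus_vulgaris),Listeria_nanus)))).
Tracing Bufo_montanus: it sits inside (Bufo_montanus,Capsella_litoralis).
The smallest clade enclosing both is (((Bufo_montanus,Capsella_litoralis),(Hordeum_robustus,(Alnus_elegans,Drosophila_orientalis))),(Microtus_niger,(((Ursus_giganteus,Tsuga_occidentalis),(((Cuon_orientalis,Zea_elegans),(Picea_litoralis,Peromyscus_orientalis)),Candida_bicolor)),(Schizosaccharomyces_minor,((Castanea_sapiens,Nomascus_vulgaris),Listeria_nanus))))); the answer is its 17 terminal taxa in alphabetical order.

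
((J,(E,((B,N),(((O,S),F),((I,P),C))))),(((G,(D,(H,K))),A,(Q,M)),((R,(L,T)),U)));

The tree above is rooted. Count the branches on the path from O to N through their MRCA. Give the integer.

6

The MRCA of O and N is the node subtending ((B,N),(((O,S),F),((I,P),C))).
From O up to that node: 4 branches. From N up to the same node: 2 branches. Total: 4 + 2 = 6.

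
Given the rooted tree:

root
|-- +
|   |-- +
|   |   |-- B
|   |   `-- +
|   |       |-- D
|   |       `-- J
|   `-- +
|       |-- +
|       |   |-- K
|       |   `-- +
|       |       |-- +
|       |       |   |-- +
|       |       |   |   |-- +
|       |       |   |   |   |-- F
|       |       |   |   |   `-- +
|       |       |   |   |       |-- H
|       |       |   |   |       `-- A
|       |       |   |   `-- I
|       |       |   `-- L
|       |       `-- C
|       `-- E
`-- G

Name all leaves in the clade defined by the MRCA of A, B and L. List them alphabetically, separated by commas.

Tracing A: it sits inside (H,A).
Tracing B: it sits inside (B,(D,J)).
Tracing L: it sits inside (((F,(H,A)),I),L).
The smallest clade enclosing all 3 is ((B,(D,J)),((K,((((F,(H,A)),I),L),C)),E)); the answer is its 11 terminal taxa in alphabetical order.

A, B, C, D, E, F, H, I, J, K, L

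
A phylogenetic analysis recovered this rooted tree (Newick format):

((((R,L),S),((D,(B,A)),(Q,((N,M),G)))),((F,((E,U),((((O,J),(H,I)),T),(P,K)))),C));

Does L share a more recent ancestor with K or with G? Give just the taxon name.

The MRCA of L and G subtends (((R,L),S),((D,(B,A)),(Q,((N,M),G)))) (10 taxa).
The MRCA of L and K is the root, subtending the entire tree (21 taxa).
The first is nested inside the second, so L shares a more recent common ancestor with G.

G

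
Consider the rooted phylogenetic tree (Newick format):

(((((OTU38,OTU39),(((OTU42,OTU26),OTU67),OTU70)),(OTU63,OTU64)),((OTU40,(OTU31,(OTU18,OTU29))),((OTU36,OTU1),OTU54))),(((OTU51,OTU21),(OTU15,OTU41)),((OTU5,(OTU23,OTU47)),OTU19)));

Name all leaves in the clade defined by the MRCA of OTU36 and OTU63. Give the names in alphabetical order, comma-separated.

OTU1, OTU18, OTU26, OTU29, OTU31, OTU36, OTU38, OTU39, OTU40, OTU42, OTU54, OTU63, OTU64, OTU67, OTU70

Tracing OTU36: it sits inside (OTU36,OTU1).
Tracing OTU63: it sits inside (OTU63,OTU64).
The smallest clade enclosing both is ((((OTU38,OTU39),(((OTU42,OTU26),OTU67),OTU70)),(OTU63,OTU64)),((OTU40,(OTU31,(OTU18,OTU29))),((OTU36,OTU1),OTU54))); the answer is its 15 terminal taxa in alphabetical order.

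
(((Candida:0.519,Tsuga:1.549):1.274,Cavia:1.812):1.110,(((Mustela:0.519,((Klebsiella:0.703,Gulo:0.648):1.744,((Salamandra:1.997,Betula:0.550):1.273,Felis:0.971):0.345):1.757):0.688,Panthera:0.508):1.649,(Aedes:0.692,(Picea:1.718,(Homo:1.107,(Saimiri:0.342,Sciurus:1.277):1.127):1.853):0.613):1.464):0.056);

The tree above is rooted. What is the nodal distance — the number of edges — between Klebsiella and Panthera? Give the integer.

The MRCA of Klebsiella and Panthera is the node subtending ((Mustela,((Klebsiella,Gulo),((Salamandra,Betula),Felis))),Panthera).
From Klebsiella up to that node: 4 branches. From Panthera up to the same node: 1 branch. Total: 4 + 1 = 5.

5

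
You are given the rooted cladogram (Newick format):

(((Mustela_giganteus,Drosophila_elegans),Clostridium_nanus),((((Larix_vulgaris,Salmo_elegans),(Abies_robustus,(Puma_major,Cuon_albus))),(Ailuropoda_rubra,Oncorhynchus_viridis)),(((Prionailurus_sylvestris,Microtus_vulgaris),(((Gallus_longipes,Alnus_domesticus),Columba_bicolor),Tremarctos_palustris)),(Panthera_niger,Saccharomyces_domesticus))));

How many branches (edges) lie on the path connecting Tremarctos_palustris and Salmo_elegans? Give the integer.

The MRCA of Tremarctos_palustris and Salmo_elegans is the node subtending ((((Larix_vulgaris,Salmo_elegans),(Abies_robustus,(Puma_major,Cuon_albus))),(Ailuropoda_rubra,Oncorhynchus_viridis)),(((Prionailurus_sylvestris,Microtus_vulgaris),(((Gallus_longipes,Alnus_domesticus),Columba_bicolor),Tremarctos_palustris)),(Panthera_niger,Saccharomyces_domesticus))).
From Tremarctos_palustris up to that node: 4 branches. From Salmo_elegans up to the same node: 4 branches. Total: 4 + 4 = 8.

8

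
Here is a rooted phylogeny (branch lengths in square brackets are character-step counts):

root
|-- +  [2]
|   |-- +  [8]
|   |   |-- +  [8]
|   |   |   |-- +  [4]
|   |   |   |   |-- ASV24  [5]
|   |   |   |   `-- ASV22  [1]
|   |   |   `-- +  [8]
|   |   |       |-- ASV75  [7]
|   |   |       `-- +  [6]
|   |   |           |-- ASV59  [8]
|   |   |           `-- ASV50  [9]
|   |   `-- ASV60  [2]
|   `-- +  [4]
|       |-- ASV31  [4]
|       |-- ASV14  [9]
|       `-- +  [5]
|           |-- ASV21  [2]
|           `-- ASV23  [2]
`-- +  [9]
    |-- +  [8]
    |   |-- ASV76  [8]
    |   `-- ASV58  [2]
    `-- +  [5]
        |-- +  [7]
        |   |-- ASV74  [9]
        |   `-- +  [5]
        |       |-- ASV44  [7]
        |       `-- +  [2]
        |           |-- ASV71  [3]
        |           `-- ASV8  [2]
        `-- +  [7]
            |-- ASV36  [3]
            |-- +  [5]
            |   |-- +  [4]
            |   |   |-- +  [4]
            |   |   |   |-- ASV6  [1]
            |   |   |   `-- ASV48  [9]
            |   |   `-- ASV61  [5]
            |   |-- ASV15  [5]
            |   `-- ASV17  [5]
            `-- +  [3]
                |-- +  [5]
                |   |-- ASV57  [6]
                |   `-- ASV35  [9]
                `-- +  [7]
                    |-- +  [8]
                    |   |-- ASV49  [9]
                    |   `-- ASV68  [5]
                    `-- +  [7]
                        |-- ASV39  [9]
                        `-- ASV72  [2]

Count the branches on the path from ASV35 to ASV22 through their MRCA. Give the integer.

11

The MRCA of ASV35 and ASV22 is the root of the tree.
From ASV35 up to that node: 6 branches. From ASV22 up to the same node: 5 branches. Total: 6 + 5 = 11.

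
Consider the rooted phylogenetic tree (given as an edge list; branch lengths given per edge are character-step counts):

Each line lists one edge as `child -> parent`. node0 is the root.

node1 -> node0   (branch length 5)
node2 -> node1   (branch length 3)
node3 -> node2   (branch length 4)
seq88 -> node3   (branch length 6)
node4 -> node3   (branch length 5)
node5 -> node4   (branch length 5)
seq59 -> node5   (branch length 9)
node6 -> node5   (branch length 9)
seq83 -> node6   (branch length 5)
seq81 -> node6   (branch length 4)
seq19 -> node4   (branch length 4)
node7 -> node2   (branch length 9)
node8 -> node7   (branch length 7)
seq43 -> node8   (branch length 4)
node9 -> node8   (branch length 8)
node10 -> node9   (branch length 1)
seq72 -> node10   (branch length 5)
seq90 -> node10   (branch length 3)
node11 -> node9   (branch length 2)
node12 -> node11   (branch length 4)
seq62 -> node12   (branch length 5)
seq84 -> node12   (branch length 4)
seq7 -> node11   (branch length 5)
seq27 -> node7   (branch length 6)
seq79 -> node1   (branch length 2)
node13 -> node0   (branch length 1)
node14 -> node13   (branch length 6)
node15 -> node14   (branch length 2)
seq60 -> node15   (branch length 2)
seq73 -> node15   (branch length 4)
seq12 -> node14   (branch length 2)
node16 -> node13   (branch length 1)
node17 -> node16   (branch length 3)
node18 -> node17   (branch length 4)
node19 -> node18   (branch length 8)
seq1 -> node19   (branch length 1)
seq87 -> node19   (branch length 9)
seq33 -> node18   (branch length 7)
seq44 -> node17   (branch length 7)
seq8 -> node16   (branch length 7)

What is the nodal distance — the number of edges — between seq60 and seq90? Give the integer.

11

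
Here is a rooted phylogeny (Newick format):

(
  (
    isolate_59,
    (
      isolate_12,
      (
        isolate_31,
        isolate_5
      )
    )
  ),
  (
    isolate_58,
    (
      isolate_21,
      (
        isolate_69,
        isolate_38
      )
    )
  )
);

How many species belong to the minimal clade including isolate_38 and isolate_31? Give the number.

8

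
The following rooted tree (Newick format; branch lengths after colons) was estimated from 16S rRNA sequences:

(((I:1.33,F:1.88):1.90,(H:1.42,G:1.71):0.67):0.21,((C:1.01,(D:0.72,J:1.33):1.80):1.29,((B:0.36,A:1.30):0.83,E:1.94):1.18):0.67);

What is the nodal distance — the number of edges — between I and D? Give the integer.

The MRCA of I and D is the root of the tree.
From I up to that node: 3 branches. From D up to the same node: 4 branches. Total: 3 + 4 = 7.

7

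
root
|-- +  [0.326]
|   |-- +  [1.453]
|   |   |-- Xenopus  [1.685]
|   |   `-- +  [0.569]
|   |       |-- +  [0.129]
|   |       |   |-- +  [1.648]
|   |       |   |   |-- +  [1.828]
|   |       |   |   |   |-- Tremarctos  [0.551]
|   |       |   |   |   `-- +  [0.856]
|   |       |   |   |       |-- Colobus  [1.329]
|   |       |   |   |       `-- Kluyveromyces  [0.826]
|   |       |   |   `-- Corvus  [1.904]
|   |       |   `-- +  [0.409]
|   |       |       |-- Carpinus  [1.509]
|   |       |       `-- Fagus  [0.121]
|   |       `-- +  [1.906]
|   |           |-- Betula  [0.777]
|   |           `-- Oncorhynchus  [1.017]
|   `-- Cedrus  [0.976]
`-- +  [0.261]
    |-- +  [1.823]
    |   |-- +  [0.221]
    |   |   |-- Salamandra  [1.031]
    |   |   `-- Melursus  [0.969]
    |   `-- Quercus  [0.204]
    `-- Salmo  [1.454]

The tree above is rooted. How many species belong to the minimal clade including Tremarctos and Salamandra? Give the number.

14

The MRCA of Tremarctos and Salamandra is the root, so the clade is the entire tree.
That clade contains 14 terminal taxa: Betula, Carpinus, Cedrus, Colobus, Corvus, Fagus, Kluyveromyces, Melursus, Oncorhynchus, Quercus, Salamandra, Salmo, Tremarctos, Xenopus.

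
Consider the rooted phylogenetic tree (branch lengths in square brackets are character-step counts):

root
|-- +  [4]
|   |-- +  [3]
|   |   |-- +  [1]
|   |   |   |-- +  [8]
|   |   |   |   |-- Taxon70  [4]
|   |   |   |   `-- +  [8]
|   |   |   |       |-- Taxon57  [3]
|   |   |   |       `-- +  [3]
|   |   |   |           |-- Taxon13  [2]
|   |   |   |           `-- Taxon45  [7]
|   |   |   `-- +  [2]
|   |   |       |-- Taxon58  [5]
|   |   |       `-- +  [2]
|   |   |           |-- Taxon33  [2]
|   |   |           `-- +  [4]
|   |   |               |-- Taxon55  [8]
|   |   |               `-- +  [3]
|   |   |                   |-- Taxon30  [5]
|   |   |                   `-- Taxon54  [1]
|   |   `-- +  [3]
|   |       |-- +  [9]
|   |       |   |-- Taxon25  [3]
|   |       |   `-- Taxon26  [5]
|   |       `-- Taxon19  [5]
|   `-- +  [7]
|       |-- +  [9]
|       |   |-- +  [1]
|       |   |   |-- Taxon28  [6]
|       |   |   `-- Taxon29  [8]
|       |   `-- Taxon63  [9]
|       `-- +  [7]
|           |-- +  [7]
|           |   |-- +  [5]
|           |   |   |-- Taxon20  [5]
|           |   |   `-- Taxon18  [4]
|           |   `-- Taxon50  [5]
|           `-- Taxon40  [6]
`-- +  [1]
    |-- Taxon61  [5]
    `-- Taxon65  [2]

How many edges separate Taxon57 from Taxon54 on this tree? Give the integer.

The MRCA of Taxon57 and Taxon54 is the node subtending ((Taxon70,(Taxon57,(Taxon13,Taxon45))),(Taxon58,(Taxon33,(Taxon55,(Taxon30,Taxon54))))).
From Taxon57 up to that node: 3 branches. From Taxon54 up to the same node: 5 branches. Total: 3 + 5 = 8.

8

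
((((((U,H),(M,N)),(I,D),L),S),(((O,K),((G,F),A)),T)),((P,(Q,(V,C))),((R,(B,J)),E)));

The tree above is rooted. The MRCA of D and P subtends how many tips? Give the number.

22

The MRCA of D and P is the root, so the clade is the entire tree.
That clade contains 22 terminal taxa: A, B, C, D, E, F, G, H, I, J, K, L, M, N, O, P, Q, R, S, T, U, V.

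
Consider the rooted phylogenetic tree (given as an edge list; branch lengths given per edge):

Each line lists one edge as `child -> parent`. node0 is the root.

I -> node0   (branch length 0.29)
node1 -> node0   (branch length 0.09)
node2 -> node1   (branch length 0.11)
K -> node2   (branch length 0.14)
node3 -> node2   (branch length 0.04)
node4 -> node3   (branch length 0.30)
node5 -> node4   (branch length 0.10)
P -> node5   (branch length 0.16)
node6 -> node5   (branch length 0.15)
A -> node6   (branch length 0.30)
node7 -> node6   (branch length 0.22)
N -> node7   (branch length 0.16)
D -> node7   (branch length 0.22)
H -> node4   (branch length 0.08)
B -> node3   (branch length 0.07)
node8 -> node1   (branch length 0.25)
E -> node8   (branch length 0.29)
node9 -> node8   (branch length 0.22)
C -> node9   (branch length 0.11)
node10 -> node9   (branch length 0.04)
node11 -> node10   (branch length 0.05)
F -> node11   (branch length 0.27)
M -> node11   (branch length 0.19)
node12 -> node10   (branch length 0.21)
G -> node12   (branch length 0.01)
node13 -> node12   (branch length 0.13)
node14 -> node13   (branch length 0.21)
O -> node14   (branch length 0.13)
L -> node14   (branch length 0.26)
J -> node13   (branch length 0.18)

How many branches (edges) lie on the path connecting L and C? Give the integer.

The MRCA of L and C is the node subtending (C,((F,M),(G,((O,L),J)))).
From L up to that node: 5 branches. From C up to the same node: 1 branch. Total: 5 + 1 = 6.

6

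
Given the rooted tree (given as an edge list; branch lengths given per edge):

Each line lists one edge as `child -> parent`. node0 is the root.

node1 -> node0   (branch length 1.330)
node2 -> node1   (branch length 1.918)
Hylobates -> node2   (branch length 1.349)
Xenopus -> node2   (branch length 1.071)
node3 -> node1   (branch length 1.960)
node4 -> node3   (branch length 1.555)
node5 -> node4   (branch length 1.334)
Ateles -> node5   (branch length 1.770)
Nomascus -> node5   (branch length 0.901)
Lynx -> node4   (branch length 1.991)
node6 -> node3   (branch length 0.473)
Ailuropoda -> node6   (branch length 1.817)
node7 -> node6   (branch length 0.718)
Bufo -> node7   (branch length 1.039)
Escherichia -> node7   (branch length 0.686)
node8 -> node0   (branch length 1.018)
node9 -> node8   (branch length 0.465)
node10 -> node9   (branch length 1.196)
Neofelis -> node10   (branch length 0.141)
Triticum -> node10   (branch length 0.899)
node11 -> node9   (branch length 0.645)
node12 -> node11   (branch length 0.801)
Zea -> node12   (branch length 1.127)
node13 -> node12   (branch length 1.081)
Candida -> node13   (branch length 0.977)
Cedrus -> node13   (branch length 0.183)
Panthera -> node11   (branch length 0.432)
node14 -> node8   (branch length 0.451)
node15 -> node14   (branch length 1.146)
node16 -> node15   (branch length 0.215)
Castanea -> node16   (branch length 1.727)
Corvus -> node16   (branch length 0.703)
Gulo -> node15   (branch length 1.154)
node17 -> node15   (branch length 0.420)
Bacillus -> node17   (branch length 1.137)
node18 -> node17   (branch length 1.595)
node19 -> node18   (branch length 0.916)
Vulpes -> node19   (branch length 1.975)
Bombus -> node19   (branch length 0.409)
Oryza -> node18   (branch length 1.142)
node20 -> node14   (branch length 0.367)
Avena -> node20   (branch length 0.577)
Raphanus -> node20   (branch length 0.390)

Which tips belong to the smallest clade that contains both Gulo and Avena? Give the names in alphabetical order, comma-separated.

Avena, Bacillus, Bombus, Castanea, Corvus, Gulo, Oryza, Raphanus, Vulpes

Tracing Gulo: it sits inside ((Castanea,Corvus),Gulo,(Bacillus,((Vulpes,Bombus),Oryza))).
Tracing Avena: it sits inside (Avena,Raphanus).
The smallest clade enclosing both is (((Castanea,Corvus),Gulo,(Bacillus,((Vulpes,Bombus),Oryza))),(Avena,Raphanus)); the answer is its 9 terminal taxa in alphabetical order.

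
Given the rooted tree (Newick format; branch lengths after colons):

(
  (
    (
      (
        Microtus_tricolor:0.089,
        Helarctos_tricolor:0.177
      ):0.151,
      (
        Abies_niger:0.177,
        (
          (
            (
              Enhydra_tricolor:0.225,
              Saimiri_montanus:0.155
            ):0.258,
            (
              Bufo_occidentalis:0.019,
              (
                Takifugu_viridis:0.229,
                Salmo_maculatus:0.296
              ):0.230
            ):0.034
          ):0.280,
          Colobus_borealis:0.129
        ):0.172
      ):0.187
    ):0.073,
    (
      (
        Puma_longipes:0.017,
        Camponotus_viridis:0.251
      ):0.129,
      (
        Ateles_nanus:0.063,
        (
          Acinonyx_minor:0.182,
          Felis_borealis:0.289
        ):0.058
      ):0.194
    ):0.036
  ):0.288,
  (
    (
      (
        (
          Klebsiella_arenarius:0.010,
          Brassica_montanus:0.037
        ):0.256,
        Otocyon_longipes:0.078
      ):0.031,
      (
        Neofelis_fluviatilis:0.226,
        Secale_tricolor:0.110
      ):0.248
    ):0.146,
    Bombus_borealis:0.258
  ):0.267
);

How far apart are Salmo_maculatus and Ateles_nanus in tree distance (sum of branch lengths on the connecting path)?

1.565

The path runs Salmo_maculatus → … → MRCA → … → Ateles_nanus; the MRCA is the node subtending (((Microtus_tricolor,Helarctos_tricolor),(Abies_niger,(((Enhydra_tricolor,Saimiri_montanus),(Bufo_occidentalis,(Takifugu_viridis,Salmo_maculatus))),Colobus_borealis))),((Puma_longipes,Camponotus_viridis),(Ateles_nanus,(Acinonyx_minor,Felis_borealis)))).
Branch lengths along that path: 0.296 + 0.230 + 0.034 + 0.280 + 0.172 + 0.187 + 0.073 + 0.036 + 0.194 + 0.063 = 1.565.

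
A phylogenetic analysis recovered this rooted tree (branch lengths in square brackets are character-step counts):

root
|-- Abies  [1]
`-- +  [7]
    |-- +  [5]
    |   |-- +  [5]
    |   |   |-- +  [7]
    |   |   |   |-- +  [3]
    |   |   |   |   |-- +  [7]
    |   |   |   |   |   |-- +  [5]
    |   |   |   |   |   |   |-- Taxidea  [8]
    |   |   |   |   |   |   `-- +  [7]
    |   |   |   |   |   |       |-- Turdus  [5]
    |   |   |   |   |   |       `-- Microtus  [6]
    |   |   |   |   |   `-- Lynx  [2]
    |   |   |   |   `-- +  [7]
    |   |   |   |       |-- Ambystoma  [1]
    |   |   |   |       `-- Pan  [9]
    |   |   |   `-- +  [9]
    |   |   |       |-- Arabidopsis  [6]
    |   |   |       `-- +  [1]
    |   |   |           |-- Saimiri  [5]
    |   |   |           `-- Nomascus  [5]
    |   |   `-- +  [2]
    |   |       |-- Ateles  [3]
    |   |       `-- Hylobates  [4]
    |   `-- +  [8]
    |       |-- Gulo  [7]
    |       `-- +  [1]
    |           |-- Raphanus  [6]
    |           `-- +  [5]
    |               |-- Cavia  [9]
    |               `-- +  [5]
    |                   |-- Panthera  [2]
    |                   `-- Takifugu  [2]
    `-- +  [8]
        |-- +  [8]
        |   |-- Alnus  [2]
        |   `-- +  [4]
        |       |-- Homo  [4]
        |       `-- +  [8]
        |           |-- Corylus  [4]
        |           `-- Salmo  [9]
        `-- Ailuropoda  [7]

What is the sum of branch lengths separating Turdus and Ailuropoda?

59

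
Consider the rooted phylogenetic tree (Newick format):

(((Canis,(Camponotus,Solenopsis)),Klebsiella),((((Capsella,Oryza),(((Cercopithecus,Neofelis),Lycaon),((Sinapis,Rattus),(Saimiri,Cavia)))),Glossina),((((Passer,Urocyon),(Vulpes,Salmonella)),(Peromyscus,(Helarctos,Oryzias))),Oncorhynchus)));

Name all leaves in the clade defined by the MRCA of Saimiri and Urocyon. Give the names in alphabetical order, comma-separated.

Tracing Saimiri: it sits inside (Saimiri,Cavia).
Tracing Urocyon: it sits inside (Passer,Urocyon).
The smallest clade enclosing both is ((((Capsella,Oryza),(((Cercopithecus,Neofelis),Lycaon),((Sinapis,Rattus),(Saimiri,Cavia)))),Glossina),((((Passer,Urocyon),(Vulpes,Salmonella)),(Peromyscus,(Helarctos,Oryzias))),Oncorhynchus)); the answer is its 18 terminal taxa in alphabetical order.

Capsella, Cavia, Cercopithecus, Glossina, Helarctos, Lycaon, Neofelis, Oncorhynchus, Oryza, Oryzias, Passer, Peromyscus, Rattus, Saimiri, Salmonella, Sinapis, Urocyon, Vulpes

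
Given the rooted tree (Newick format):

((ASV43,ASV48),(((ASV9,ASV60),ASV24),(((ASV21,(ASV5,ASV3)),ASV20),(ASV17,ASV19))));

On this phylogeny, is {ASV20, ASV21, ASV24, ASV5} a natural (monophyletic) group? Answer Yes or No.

No

The MRCA of the listed taxa subtends (((ASV9,ASV60),ASV24),(((ASV21,(ASV5,ASV3)),ASV20),(ASV17,ASV19))).
That clade also contains ASV17, ASV19, ASV3, ASV60, ASV9, which are not in the proposed group, so the group is not monophyletic.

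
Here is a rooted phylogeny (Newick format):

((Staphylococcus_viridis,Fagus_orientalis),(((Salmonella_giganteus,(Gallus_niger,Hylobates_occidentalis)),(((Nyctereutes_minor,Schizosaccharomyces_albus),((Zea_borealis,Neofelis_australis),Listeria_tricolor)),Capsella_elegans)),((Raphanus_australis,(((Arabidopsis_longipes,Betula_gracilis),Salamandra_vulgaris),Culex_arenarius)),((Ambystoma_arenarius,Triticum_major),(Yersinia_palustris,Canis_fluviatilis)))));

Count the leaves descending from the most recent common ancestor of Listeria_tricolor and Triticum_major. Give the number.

18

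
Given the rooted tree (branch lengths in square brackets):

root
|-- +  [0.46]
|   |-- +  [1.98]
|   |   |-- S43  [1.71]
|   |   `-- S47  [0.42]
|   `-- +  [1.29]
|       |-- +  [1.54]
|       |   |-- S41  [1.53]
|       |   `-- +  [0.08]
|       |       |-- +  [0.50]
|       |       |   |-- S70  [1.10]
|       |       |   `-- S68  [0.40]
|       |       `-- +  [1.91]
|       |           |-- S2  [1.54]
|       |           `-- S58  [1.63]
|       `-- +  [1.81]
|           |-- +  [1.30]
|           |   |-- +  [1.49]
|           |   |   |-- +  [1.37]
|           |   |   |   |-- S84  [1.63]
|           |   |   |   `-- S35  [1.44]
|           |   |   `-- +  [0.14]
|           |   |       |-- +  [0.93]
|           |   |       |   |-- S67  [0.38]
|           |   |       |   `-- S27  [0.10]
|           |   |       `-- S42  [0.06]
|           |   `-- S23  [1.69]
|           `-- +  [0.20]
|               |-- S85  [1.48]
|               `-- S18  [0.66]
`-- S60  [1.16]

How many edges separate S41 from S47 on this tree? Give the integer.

5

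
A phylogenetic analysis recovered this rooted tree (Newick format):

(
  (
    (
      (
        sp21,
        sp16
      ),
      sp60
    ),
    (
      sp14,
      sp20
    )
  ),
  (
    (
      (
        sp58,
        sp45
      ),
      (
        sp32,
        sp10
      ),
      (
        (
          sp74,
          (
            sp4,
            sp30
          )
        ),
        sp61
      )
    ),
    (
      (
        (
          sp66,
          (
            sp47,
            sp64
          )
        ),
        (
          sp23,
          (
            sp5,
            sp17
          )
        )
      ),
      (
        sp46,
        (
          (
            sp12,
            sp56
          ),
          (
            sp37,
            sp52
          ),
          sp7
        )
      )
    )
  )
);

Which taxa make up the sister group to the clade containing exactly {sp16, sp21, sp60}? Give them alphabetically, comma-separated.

The clade containing exactly {sp16, sp21, sp60} attaches to the tree at the node subtending (((sp21,sp16),sp60),(sp14,sp20)).
The other lineage descending from that same node — the sister group — is (sp14,sp20); its 2 tips in alphabetical order are the answer.

sp14, sp20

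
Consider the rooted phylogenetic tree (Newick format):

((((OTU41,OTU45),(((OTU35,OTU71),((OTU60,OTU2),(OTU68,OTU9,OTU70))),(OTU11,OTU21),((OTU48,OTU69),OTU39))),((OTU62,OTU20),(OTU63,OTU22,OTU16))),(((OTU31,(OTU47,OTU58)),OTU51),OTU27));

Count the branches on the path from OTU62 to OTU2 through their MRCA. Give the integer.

9

The MRCA of OTU62 and OTU2 is the node subtending (((OTU41,OTU45),(((OTU35,OTU71),((OTU60,OTU2),(OTU68,OTU9,OTU70))),(OTU11,OTU21),((OTU48,OTU69),OTU39))),((OTU62,OTU20),(OTU63,OTU22,OTU16))).
From OTU62 up to that node: 3 branches. From OTU2 up to the same node: 6 branches. Total: 3 + 6 = 9.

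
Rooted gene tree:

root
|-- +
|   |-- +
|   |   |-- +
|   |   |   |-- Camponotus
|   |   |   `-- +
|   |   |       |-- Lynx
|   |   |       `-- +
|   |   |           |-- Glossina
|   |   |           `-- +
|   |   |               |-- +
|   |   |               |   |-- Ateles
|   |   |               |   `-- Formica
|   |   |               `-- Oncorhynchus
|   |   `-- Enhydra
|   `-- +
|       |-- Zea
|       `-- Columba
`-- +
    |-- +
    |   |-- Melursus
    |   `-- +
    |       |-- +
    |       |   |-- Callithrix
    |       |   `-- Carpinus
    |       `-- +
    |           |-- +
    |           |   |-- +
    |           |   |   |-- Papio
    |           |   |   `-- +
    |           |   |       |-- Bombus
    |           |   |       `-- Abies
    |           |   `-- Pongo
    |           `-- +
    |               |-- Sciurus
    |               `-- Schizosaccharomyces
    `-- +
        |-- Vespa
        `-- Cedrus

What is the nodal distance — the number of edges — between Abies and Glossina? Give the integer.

The MRCA of Abies and Glossina is the root of the tree.
From Abies up to that node: 8 branches. From Glossina up to the same node: 6 branches. Total: 8 + 6 = 14.

14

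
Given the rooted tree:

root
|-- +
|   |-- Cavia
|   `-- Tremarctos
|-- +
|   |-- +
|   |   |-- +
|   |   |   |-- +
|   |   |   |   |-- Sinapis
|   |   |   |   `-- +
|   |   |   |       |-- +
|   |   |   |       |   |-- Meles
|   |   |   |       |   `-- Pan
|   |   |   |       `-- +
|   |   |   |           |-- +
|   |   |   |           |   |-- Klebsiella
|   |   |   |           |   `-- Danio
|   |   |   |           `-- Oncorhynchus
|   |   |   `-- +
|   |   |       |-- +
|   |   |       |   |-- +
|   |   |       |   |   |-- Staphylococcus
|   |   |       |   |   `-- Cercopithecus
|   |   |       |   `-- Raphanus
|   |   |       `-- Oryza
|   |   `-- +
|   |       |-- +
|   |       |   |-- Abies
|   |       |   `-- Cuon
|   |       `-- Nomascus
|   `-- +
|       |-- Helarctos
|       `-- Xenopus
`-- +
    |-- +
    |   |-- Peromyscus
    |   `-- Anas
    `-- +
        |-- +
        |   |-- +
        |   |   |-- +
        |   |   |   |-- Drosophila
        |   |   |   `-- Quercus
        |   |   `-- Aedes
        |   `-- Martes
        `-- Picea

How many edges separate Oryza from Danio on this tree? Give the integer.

The MRCA of Oryza and Danio is the node subtending ((Sinapis,((Meles,Pan),((Klebsiella,Danio),Oncorhynchus))),(((Staphylococcus,Cercopithecus),Raphanus),Oryza)).
From Oryza up to that node: 2 branches. From Danio up to the same node: 5 branches. Total: 2 + 5 = 7.

7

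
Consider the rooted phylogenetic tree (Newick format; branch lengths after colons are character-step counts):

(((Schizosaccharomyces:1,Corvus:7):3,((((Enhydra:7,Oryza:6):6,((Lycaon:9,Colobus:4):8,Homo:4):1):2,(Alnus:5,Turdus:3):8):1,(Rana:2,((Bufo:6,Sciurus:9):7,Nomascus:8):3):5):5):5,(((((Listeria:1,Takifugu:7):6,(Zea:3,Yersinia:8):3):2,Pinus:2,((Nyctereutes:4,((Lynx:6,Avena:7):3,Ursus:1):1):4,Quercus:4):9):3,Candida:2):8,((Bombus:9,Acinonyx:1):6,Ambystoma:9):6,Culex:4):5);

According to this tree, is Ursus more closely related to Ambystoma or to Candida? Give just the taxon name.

The MRCA of Ursus and Candida subtends ((((Listeria,Takifugu),(Zea,Yersinia)),Pinus,((Nyctereutes,((Lynx,Avena),Ursus)),Quercus)),Candida) (11 taxa).
The MRCA of Ursus and Ambystoma subtends (((((Listeria,Takifugu),(Zea,Yersinia)),Pinus,((Nyctereutes,((Lynx,Avena),Ursus)),Quercus)),Candida),((Bombus,Acinonyx),Ambystoma),Culex) (15 taxa).
The first is nested inside the second, so Ursus shares a more recent common ancestor with Candida.

Candida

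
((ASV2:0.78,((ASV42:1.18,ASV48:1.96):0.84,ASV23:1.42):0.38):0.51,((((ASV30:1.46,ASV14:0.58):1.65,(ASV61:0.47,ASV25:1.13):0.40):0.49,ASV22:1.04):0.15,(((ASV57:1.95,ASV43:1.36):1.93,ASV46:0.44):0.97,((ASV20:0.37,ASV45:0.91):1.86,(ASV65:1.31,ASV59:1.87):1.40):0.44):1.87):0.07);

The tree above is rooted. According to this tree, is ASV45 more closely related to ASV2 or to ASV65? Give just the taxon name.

ASV65

The MRCA of ASV45 and ASV65 subtends ((ASV20,ASV45),(ASV65,ASV59)) (4 taxa).
The MRCA of ASV45 and ASV2 is the root, subtending the entire tree (16 taxa).
The first is nested inside the second, so ASV45 shares a more recent common ancestor with ASV65.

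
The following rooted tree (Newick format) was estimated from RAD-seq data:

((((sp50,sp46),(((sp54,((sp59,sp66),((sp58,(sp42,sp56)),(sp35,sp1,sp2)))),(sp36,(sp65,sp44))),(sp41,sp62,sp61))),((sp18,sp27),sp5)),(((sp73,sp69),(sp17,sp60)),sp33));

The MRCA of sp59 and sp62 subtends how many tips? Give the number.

15

The MRCA of sp59 and sp62 is the node subtending (((sp54,((sp59,sp66),((sp58,(sp42,sp56)),(sp35,sp1,sp2)))),(sp36,(sp65,sp44))),(sp41,sp62,sp61)).
That clade contains 15 terminal taxa: sp1, sp2, sp35, sp36, sp41, sp42, sp44, sp54, sp56, sp58, sp59, sp61, sp62, sp65, sp66.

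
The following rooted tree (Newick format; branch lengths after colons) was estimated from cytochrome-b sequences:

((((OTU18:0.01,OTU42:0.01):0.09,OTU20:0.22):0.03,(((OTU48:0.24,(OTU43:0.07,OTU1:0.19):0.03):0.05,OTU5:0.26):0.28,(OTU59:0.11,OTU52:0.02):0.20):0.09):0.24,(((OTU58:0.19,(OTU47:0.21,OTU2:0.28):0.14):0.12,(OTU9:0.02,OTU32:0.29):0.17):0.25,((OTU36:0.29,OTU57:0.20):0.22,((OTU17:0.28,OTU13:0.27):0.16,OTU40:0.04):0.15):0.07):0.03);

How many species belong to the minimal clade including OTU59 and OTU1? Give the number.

6

The MRCA of OTU59 and OTU1 is the node subtending (((OTU48,(OTU43,OTU1)),OTU5),(OTU59,OTU52)).
That clade contains 6 terminal taxa: OTU1, OTU43, OTU48, OTU5, OTU52, OTU59.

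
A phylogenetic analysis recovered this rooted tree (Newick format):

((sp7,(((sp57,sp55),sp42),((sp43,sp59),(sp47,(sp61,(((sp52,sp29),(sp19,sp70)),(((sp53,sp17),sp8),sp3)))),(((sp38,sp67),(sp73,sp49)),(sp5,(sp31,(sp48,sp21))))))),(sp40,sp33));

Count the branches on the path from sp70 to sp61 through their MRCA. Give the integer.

The MRCA of sp70 and sp61 is the node subtending (sp61,(((sp52,sp29),(sp19,sp70)),(((sp53,sp17),sp8),sp3))).
From sp70 up to that node: 4 branches. From sp61 up to the same node: 1 branch. Total: 4 + 1 = 5.

5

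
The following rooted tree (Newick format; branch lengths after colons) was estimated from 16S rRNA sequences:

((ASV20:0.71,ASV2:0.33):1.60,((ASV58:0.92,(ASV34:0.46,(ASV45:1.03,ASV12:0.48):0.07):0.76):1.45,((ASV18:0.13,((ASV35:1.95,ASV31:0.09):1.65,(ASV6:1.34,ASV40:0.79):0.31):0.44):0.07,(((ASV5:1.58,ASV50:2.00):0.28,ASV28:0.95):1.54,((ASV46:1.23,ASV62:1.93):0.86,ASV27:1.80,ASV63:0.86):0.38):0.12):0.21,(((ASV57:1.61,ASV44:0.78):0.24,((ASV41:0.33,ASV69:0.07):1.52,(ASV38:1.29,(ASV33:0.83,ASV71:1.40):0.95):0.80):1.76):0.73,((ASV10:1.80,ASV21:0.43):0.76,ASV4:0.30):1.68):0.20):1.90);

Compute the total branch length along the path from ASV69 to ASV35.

The path runs ASV69 → … → MRCA → … → ASV35; the MRCA is the node subtending ((ASV58,(ASV34,(ASV45,ASV12))),((ASV18,((ASV35,ASV31),(ASV6,ASV40))),(((ASV5,ASV50),ASV28),((ASV46,ASV62),ASV27,ASV63))),(((ASV57,ASV44),((ASV41,ASV69),(ASV38,(ASV33,ASV71)))),((ASV10,ASV21),ASV4))).
Branch lengths along that path: 0.07 + 1.52 + 1.76 + 0.73 + 0.20 + 0.21 + 0.07 + 0.44 + 1.65 + 1.95 = 8.60.

8.60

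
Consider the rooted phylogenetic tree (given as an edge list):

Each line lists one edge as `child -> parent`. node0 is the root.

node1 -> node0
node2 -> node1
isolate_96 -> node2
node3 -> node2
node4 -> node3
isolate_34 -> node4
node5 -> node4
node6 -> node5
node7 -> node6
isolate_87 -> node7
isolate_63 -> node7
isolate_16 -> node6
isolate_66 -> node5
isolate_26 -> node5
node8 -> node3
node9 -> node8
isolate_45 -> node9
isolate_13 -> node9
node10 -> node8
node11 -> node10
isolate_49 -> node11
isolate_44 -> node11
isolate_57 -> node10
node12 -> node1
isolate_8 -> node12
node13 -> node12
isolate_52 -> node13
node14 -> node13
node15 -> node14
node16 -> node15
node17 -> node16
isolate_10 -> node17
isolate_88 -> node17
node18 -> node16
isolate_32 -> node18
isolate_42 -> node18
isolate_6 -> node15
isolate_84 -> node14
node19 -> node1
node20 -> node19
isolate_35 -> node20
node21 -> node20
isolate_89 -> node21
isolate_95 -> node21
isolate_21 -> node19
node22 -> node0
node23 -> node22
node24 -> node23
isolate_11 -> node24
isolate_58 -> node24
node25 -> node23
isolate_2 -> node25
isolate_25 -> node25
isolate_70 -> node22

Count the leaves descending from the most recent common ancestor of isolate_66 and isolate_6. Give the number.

24

The MRCA of isolate_66 and isolate_6 is the node subtending ((isolate_96,((isolate_34,(((isolate_87,isolate_63),isolate_16),isolate_66,isolate_26)),((isolate_45,isolate_13),((isolate_49,isolate_44),isolate_57)))),(isolate_8,(isolate_52,((((isolate_10,isolate_88),(isolate_32,isolate_42)),isolate_6),isolate_84))),((isolate_35,(isolate_89,isolate_95)),isolate_21)).
That clade contains 24 terminal taxa: isolate_10, isolate_13, isolate_16, isolate_21, isolate_26, isolate_32, isolate_34, isolate_35, isolate_42, isolate_44, isolate_45, isolate_49, isolate_52, isolate_57, isolate_6, isolate_63, isolate_66, isolate_8, isolate_84, isolate_87, isolate_88, isolate_89, isolate_95, isolate_96.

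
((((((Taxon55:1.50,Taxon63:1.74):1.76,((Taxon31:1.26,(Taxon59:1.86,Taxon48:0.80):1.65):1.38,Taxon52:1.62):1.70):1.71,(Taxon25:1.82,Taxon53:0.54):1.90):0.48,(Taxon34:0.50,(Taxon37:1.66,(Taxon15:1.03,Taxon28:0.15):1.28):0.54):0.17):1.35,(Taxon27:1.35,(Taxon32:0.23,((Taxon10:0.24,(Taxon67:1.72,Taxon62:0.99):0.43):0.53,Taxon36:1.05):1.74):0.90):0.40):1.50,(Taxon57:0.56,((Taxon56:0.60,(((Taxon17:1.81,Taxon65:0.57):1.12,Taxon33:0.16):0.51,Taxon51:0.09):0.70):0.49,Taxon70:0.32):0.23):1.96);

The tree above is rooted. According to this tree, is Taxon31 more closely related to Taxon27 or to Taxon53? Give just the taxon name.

The MRCA of Taxon31 and Taxon53 subtends (((Taxon55,Taxon63),((Taxon31,(Taxon59,Taxon48)),Taxon52)),(Taxon25,Taxon53)) (8 taxa).
The MRCA of Taxon31 and Taxon27 subtends (((((Taxon55,Taxon63),((Taxon31,(Taxon59,Taxon48)),Taxon52)),(Taxon25,Taxon53)),(Taxon34,(Taxon37,(Taxon15,Taxon28)))),(Taxon27,(Taxon32,((Taxon10,(Taxon67,Taxon62)),Taxon36)))) (18 taxa).
The first is nested inside the second, so Taxon31 shares a more recent common ancestor with Taxon53.

Taxon53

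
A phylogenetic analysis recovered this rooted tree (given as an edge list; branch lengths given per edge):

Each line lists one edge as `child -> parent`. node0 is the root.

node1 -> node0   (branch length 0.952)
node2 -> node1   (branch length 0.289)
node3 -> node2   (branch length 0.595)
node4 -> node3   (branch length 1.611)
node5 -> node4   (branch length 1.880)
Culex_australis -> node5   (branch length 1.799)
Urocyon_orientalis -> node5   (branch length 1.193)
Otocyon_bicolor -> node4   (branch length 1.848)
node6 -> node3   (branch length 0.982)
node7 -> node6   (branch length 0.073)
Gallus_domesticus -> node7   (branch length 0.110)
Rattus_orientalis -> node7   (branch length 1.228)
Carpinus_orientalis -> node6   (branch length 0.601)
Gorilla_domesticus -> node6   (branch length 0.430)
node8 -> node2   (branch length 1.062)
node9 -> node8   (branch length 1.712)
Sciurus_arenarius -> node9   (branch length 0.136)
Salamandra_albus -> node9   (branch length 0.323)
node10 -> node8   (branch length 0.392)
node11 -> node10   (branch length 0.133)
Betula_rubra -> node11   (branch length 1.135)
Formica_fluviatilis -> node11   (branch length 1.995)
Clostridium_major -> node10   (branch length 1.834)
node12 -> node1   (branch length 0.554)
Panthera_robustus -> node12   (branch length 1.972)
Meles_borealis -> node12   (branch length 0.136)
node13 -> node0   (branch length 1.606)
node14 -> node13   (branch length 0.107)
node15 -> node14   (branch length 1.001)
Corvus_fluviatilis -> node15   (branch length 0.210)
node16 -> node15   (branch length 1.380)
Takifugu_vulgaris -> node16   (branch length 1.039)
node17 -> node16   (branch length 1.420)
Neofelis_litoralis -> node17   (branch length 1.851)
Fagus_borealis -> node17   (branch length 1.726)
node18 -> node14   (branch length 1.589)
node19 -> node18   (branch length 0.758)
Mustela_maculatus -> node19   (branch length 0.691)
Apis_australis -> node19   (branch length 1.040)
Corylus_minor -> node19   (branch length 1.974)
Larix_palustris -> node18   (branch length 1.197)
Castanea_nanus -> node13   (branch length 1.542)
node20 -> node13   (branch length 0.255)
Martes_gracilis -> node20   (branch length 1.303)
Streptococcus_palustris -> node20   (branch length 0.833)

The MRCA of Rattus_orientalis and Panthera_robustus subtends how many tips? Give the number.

The MRCA of Rattus_orientalis and Panthera_robustus is the node subtending (((((Culex_australis,Urocyon_orientalis),Otocyon_bicolor),((Gallus_domesticus,Rattus_orientalis),Carpinus_orientalis,Gorilla_domesticus)),((Sciurus_arenarius,Salamandra_albus),((Betula_rubra,Formica_fluviatilis),Clostridium_major))),(Panthera_robustus,Meles_borealis)).
That clade contains 14 terminal taxa: Betula_rubra, Carpinus_orientalis, Clostridium_major, Culex_australis, Formica_fluviatilis, Gallus_domesticus, Gorilla_domesticus, Meles_borealis, Otocyon_bicolor, Panthera_robustus, Rattus_orientalis, Salamandra_albus, Sciurus_arenarius, Urocyon_orientalis.

14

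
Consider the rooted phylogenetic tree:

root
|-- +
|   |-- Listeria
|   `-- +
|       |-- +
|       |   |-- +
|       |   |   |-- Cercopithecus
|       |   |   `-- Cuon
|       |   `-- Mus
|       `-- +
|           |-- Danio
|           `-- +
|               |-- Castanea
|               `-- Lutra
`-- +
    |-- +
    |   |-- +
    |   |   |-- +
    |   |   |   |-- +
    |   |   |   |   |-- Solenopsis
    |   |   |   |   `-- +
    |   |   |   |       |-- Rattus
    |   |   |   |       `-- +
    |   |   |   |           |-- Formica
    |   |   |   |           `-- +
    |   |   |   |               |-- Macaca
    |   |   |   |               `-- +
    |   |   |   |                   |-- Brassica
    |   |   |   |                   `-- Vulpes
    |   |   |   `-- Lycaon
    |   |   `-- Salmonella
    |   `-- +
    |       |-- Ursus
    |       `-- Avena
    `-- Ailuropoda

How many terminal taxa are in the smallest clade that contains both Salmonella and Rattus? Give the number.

8

The MRCA of Salmonella and Rattus is the node subtending (((Solenopsis,(Rattus,(Formica,(Macaca,(Brassica,Vulpes))))),Lycaon),Salmonella).
That clade contains 8 terminal taxa: Brassica, Formica, Lycaon, Macaca, Rattus, Salmonella, Solenopsis, Vulpes.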